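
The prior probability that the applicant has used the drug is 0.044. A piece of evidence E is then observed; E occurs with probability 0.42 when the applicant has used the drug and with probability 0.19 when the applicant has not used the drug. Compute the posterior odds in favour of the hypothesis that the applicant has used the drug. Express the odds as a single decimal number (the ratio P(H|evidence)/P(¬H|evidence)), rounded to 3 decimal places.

Prior odds = 0.044/(1−0.044) = 0.046025. In log-odds, ln(0.046025) = -3.0786.
Add log likelihood ratio: ln(2.2105) = 0.79323.
Posterior log-odds = -2.2853, so posterior odds = exp(-2.2853) = 0.10174.

Posterior odds ≈ 0.102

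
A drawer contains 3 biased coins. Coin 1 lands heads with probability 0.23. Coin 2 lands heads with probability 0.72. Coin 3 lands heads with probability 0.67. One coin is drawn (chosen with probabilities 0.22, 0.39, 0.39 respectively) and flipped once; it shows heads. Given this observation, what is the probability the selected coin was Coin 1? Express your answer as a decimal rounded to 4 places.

Tabulate prior·likelihood by source: [1] prior 0.22, lik 0.23, product 0.05060; [2] prior 0.39, lik 0.72, product 0.2808; [3] prior 0.39, lik 0.67, product 0.2613.
Normalizing constant = 0.59270; the posterior for Coin 1 is its product over the sum, 0.05060/0.59270 = 0.0854.

Posterior probability ≈ 0.0854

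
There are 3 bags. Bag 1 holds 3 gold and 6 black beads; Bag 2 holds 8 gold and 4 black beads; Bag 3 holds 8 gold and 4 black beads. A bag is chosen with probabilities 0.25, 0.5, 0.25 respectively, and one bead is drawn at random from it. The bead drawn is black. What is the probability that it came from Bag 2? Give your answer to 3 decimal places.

Posterior probability ≈ 0.400

P(black|Bag 1) = 0.6667; P(black|Bag 2) = 0.3333; P(black|Bag 3) = 0.3333.
Prior × likelihood for each source: 0.25·0.6667=0.1667, 0.5·0.3333=0.1667, 0.25·0.3333=0.08333. Summing gives P(black) = 0.41667.
P(Bag 2 | black) = 0.1667 / 0.41667 = 0.400.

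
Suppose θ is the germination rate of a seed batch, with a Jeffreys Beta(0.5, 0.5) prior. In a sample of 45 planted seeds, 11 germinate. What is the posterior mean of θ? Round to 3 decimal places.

Posterior mean ≈ 0.250

The binomial likelihood is conjugate to the Beta prior: with 11 successes and 34 failures, the posterior is Beta(0.5+11, 0.5+34) = Beta(11.5, 34.5).
Posterior mean = α/(α+β) = 11.5/46 = 0.250.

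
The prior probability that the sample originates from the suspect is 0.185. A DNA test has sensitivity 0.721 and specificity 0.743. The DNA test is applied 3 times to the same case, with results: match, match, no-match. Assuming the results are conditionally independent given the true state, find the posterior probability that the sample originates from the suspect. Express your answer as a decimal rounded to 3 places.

Let H be the event that the sample originates from the suspect; start with P(H) = 0.185. P('match'|H) = 0.721, P('match'|¬H) = 0.257.
Update on result 1 ('match'): P(H) ← 0.721·0.1850 / (0.721·0.1850 + 0.257·0.8150) = 0.13339/0.34284 = 0.3891.
Update on result 2 ('match'): P(H) ← 0.721·0.3891 / (0.721·0.3891 + 0.257·0.6109) = 0.28051/0.43752 = 0.6411.
Update on result 3 ('no-match'): P(H) ← 0.279·0.6411 / (0.279·0.6411 + 0.743·0.3589) = 0.17888/0.44551 = 0.4015.

Posterior P(H) ≈ 0.402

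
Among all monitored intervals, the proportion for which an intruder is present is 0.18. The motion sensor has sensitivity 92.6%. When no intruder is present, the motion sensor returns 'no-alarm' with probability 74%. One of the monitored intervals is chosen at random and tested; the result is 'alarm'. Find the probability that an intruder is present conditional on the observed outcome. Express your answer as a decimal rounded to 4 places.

P(H | E) ≈ 0.4388

Let H be the event that an intruder is present. P(H) = 0.18, so P(¬H) = 0.82. With E the 'alarm' result, P(E|H) = 0.926 and P(E|¬H) = 0.26.
P(E) = 0.926·0.18 + 0.26·0.82 = 0.16668 + 0.21320 = 0.37988.
By Bayes' theorem, P(H|E) = 0.16668 / 0.37988 = 0.4388.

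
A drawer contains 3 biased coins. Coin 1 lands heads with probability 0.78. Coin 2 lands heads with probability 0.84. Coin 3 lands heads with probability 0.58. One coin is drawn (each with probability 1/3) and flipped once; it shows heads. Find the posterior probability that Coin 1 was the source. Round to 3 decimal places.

Tabulate prior·likelihood by source: [1] prior 0.333333, lik 0.78, product 0.2600; [2] prior 0.333333, lik 0.84, product 0.2800; [3] prior 0.333333, lik 0.58, product 0.1933.
Normalizing constant = 0.73333; the posterior for Coin 1 is its product over the sum, 0.2600/0.73333 = 0.355.

Posterior probability ≈ 0.355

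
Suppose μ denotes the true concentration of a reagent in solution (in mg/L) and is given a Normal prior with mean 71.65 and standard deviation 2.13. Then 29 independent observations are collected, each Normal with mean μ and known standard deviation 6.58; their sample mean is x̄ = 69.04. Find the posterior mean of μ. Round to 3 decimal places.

With known σ, the Normal prior is conjugate. Weight on the data is w = (n/σ²)/(n/σ² + 1/τ₀²) = 0.669802/(0.669802+0.220415) = 0.75240.
Posterior mean = w·x̄ + (1−w)·μ₀ = 0.75240·69.04 + 0.24760·71.65 = 69.686.

Posterior mean ≈ 69.686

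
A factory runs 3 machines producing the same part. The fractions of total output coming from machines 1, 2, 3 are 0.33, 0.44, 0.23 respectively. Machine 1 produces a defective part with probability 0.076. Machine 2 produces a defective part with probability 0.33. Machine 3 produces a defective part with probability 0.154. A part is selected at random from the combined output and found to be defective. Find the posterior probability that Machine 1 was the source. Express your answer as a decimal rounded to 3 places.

Posterior probability ≈ 0.122

P(defective|M1) = 0.076; P(defective|M2) = 0.33; P(defective|M3) = 0.154.
Prior × likelihood for each source: 0.33·0.076=0.02508, 0.44·0.33=0.1452, 0.23·0.154=0.03542. Summing gives P(defective) = 0.20570.
P(Machine 1 | defective) = 0.02508 / 0.20570 = 0.122.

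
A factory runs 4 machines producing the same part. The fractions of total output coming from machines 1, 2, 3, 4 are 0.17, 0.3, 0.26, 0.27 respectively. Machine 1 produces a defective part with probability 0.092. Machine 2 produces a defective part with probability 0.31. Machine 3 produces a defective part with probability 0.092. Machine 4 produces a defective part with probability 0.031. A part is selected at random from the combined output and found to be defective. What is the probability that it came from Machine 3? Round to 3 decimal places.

Tabulate prior·likelihood by source: [1] prior 0.17, lik 0.092, product 0.01564; [2] prior 0.3, lik 0.31, product 0.09300; [3] prior 0.26, lik 0.092, product 0.02392; [4] prior 0.27, lik 0.031, product 0.008370.
Normalizing constant = 0.14093; the posterior for Machine 3 is its product over the sum, 0.02392/0.14093 = 0.170.

Posterior probability ≈ 0.170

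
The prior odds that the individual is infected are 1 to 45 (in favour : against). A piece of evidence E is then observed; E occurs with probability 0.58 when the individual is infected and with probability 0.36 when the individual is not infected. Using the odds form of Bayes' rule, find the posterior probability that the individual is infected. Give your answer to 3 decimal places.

Prior odds = 1/45 = 0.022222.
Likelihood ratio for E = 0.58/0.36 = 1.6111.
Posterior odds = prior odds × LR = 0.035802.
Posterior probability = odds/(1+odds) = 0.035802/1.0358 = 0.035.

Posterior probability ≈ 0.035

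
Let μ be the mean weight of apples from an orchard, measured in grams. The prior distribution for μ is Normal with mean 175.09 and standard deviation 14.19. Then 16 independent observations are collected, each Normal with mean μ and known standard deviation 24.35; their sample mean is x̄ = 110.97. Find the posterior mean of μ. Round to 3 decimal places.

Posterior mean ≈ 120.936

Prior precision 1/τ₀² = 1/14.19² = 0.00496633; data precision n/σ² = 16/24.35² = 0.0269850.
Posterior precision = 0.00496633 + 0.0269850 = 0.0319513.
Posterior mean = (0.00496633·175.09 + 0.0269850·110.97) / 0.0319513 = 120.936.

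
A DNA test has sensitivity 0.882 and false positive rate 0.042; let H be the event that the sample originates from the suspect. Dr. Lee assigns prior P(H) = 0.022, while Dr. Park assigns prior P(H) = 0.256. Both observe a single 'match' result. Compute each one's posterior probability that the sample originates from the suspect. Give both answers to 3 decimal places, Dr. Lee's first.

Dr. Lee: 0.321; Dr. Park: 0.878

P('+'|H) = 0.882, P('+'|¬H) = 0.042.
Dr. Lee: numerator 0.882·0.022 = 0.019404; evidence = 0.019404+0.042·0.978 = 0.060480; posterior = 0.321.
Dr. Park: numerator 0.882·0.256 = 0.22579; evidence = 0.22579+0.042·0.744 = 0.25704; posterior = 0.878.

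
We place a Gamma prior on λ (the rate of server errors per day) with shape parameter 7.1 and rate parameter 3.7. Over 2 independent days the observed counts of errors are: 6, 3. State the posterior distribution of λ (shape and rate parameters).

The Poisson likelihood adds the total count to the shape and the number of exposure periods to the rate. Here ∑xᵢ = 9 and n = 2, so shape 7.1→16.1 and rate 3.7→5.7.

Posterior: Gamma(shape=16.1, rate=5.7)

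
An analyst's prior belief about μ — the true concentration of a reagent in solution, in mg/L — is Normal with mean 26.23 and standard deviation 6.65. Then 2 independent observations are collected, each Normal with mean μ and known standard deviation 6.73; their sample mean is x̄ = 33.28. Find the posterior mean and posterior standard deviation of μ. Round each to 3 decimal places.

With known σ, the Normal prior is conjugate. Weight on the data is w = (n/σ²)/(n/σ² + 1/τ₀²) = 0.0441570/(0.0441570+0.0226129) = 0.66133.
Posterior mean = w·x̄ + (1−w)·μ₀ = 0.66133·33.28 + 0.33867·26.23 = 30.892. Posterior variance = 1/(0.0441570+0.0226129) = 14.9768, so SD = 3.870.

Posterior mean ≈ 30.892; posterior SD ≈ 3.870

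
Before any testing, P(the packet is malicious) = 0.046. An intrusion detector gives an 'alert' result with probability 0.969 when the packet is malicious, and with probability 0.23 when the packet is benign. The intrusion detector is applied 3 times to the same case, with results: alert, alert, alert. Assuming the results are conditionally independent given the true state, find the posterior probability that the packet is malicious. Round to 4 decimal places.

Let H be the event that the packet is malicious; start with P(H) = 0.046. P('alert'|H) = 0.969, P('alert'|¬H) = 0.23.
Update on result 1 ('alert'): P(H) ← 0.969·0.0460 / (0.969·0.0460 + 0.23·0.9540) = 0.044574/0.26399 = 0.1688.
Update on result 2 ('alert'): P(H) ← 0.969·0.1688 / (0.969·0.1688 + 0.23·0.8312) = 0.16361/0.35478 = 0.4612.
Update on result 3 ('alert'): P(H) ← 0.969·0.4612 / (0.969·0.4612 + 0.23·0.5388) = 0.44687/0.57080 = 0.7829.

Posterior P(H) ≈ 0.7829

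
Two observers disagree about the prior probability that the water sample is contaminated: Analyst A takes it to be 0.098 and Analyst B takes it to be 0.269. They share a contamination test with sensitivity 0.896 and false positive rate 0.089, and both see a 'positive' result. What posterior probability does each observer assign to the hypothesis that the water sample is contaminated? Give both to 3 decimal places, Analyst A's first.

Analyst A: 0.522; Analyst B: 0.787

P('+'|H) = 0.896, P('+'|¬H) = 0.089.
Analyst A: numerator 0.896·0.098 = 0.087808; evidence = 0.087808+0.089·0.902 = 0.16809; posterior = 0.522.
Analyst B: numerator 0.896·0.269 = 0.24102; evidence = 0.24102+0.089·0.731 = 0.30608; posterior = 0.787.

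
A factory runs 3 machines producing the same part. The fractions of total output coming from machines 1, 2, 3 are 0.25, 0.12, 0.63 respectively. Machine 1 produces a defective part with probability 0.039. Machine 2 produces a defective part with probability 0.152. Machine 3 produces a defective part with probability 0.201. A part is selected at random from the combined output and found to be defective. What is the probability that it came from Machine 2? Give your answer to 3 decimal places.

P(defective|M1) = 0.039; P(defective|M2) = 0.152; P(defective|M3) = 0.201.
Prior × likelihood for each source: 0.25·0.039=0.009750, 0.12·0.152=0.01824, 0.63·0.201=0.1266. Summing gives P(defective) = 0.15462.
P(Machine 2 | defective) = 0.01824 / 0.15462 = 0.118.

Posterior probability ≈ 0.118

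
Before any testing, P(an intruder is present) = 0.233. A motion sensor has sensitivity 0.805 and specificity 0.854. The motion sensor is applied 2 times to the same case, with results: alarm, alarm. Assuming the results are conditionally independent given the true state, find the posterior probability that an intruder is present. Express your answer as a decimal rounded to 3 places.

Posterior P(H) ≈ 0.902

Let H be the event that an intruder is present; start with P(H) = 0.233. P('alarm'|H) = 0.805, P('alarm'|¬H) = 0.146.
Update on result 1 ('alarm'): P(H) ← 0.805·0.2330 / (0.805·0.2330 + 0.146·0.7670) = 0.18757/0.29955 = 0.6262.
Update on result 2 ('alarm'): P(H) ← 0.805·0.6262 / (0.805·0.6262 + 0.146·0.3738) = 0.50406/0.55864 = 0.9023.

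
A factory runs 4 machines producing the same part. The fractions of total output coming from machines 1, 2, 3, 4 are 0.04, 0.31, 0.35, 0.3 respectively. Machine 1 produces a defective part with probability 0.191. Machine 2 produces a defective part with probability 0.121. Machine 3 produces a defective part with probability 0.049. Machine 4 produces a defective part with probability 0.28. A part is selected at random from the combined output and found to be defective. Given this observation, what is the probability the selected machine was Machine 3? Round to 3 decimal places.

P(defective|M1) = 0.191; P(defective|M2) = 0.121; P(defective|M3) = 0.049; P(defective|M4) = 0.28.
Prior × likelihood for each source: 0.04·0.191=0.007640, 0.31·0.121=0.03751, 0.35·0.049=0.01715, 0.3·0.28=0.08400. Summing gives P(defective) = 0.14630.
P(Machine 3 | defective) = 0.01715 / 0.14630 = 0.117.

Posterior probability ≈ 0.117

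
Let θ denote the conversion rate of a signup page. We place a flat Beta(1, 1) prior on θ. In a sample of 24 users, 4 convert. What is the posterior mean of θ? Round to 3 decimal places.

The binomial likelihood is conjugate to the Beta prior: with 4 successes and 20 failures, the posterior is Beta(1+4, 1+20) = Beta(5, 21).
Posterior mean = α/(α+β) = 5/26 = 0.192.

Posterior mean ≈ 0.192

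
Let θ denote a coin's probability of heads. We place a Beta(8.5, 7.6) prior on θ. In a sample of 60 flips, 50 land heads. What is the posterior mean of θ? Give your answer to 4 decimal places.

Observing 50 successes and 10 failures updates Beta(8.5, 7.6) by adding the success and failure counts to the two shape parameters: α = 8.5+50 = 58.5, β = 7.6+10 = 17.6.
Posterior mean = α/(α+β) = 58.5/76.1 = 0.7687.

Posterior mean ≈ 0.7687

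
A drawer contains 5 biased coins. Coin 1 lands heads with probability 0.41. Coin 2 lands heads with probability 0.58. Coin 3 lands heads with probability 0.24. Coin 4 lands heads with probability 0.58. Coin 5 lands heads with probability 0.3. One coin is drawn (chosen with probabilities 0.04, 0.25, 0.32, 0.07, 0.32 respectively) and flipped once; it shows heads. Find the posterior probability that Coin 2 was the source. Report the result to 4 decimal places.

P(heads|C1) = 0.41; P(heads|C2) = 0.58; P(heads|C3) = 0.24; P(heads|C4) = 0.58; P(heads|C5) = 0.3.
Prior × likelihood for each source: 0.04·0.41=0.01640, 0.25·0.58=0.1450, 0.32·0.24=0.07680, 0.07·0.58=0.04060, 0.32·0.3=0.09600. Summing gives P(heads) = 0.37480.
P(Coin 2 | heads) = 0.1450 / 0.37480 = 0.3869.

Posterior probability ≈ 0.3869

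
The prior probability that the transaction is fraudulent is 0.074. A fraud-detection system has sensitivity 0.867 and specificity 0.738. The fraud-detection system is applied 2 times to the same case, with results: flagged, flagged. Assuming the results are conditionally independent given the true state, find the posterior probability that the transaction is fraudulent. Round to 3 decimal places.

Let H be the event that the transaction is fraudulent; start with P(H) = 0.074. P('flagged'|H) = 0.867, P('flagged'|¬H) = 0.262.
Update on result 1 ('flagged'): P(H) ← 0.867·0.0740 / (0.867·0.0740 + 0.262·0.9260) = 0.064158/0.30677 = 0.2091.
Update on result 2 ('flagged'): P(H) ← 0.867·0.2091 / (0.867·0.2091 + 0.262·0.7909) = 0.18132/0.38853 = 0.4667.

Posterior P(H) ≈ 0.467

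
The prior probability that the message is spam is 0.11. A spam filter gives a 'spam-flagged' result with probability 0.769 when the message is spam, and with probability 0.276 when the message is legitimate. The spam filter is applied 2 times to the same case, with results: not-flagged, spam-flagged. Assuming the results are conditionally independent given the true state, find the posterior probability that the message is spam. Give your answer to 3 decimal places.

Posterior P(H) ≈ 0.099

With H the event that the message is spam, the joint likelihood of the observed sequence is P(data|H) = 0.231·0.769 = 0.17764 and P(data|¬H) = 0.724·0.276 = 0.19982.
Bayes: P(H|data) = 0.11·0.17764 / (0.11·0.17764 + 0.89·0.19982) = 0.019540/0.19738 = 0.0990.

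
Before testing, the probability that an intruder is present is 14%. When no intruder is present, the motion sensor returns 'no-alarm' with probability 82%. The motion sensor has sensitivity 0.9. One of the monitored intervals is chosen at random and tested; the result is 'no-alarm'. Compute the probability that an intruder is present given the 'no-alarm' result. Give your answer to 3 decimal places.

P(H | E) ≈ 0.019

Write H for 'an intruder is present'. Prior odds H:¬H = 0.14/0.86 = 0.16279. For the 'no-alarm' outcome, the likelihood ratio is 0.1/0.82 = 0.12195.
Posterior odds = 0.16279 × 0.12195 = 0.019853, so P(H|E) = 0.019853/(1+0.019853) = 0.019.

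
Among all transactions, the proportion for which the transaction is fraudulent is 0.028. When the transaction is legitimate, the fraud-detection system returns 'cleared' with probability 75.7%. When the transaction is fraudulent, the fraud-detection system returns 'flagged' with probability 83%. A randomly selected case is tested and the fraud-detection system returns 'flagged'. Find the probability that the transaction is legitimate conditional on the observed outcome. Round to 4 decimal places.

P(¬H | E) ≈ 0.9104

Write H for 'the transaction is fraudulent'. Prior odds H:¬H = 0.028/0.972 = 0.028807. For the 'flagged' outcome, the likelihood ratio is 0.83/0.243 = 3.4156.
Posterior odds = 0.028807 × 3.4156 = 0.098393, so P(H|E) = 0.098393/(1+0.098393) = 0.0896. Then P(¬H|E) = 1 − 0.0896 = 0.9104.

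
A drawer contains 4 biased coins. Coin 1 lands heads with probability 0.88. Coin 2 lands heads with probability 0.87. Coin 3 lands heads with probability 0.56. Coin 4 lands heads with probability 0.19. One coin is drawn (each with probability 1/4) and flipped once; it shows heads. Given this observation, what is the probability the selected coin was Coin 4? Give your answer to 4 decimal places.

P(heads|C1) = 0.88; P(heads|C2) = 0.87; P(heads|C3) = 0.56; P(heads|C4) = 0.19.
Prior × likelihood for each source: 0.25·0.88=0.2200, 0.25·0.87=0.2175, 0.25·0.56=0.1400, 0.25·0.19=0.04750. Summing gives P(heads) = 0.62500.
P(Coin 4 | heads) = 0.04750 / 0.62500 = 0.0760.

Posterior probability ≈ 0.0760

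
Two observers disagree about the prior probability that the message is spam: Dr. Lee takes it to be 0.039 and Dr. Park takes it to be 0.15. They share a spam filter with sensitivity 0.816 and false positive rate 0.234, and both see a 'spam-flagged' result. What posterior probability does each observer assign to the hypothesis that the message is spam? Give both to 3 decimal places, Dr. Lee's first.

Dr. Lee: 0.124; Dr. Park: 0.381

P('+'|H) = 0.816, P('+'|¬H) = 0.234.
Dr. Lee: numerator 0.816·0.039 = 0.031824; evidence = 0.031824+0.234·0.961 = 0.25670; posterior = 0.124.
Dr. Park: numerator 0.816·0.15 = 0.12240; evidence = 0.12240+0.234·0.85 = 0.32130; posterior = 0.381.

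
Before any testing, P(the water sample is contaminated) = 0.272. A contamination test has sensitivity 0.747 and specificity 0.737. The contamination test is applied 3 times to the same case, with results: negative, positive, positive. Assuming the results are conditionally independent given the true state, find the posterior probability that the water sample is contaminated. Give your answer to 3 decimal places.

Let H be the event that the water sample is contaminated; start with P(H) = 0.272. P('positive'|H) = 0.747, P('positive'|¬H) = 0.263.
Update on result 1 ('negative'): P(H) ← 0.253·0.2720 / (0.253·0.2720 + 0.737·0.7280) = 0.068816/0.60535 = 0.1137.
Update on result 2 ('positive'): P(H) ← 0.747·0.1137 / (0.747·0.1137 + 0.263·0.8863) = 0.084918/0.31802 = 0.2670.
Update on result 3 ('positive'): P(H) ← 0.747·0.2670 / (0.747·0.2670 + 0.263·0.7330) = 0.19947/0.39224 = 0.5085.

Posterior P(H) ≈ 0.509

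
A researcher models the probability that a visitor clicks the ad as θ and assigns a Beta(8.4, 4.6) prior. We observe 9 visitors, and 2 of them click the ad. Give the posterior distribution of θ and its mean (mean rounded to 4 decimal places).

The binomial likelihood is conjugate to the Beta prior: with 2 successes and 7 failures, the posterior is Beta(8.4+2, 4.6+7) = Beta(10.4, 11.6).
E[θ | data] = 10.4/(10.4+11.6) = 0.4727.

Posterior: Beta(10.4, 11.6); mean ≈ 0.4727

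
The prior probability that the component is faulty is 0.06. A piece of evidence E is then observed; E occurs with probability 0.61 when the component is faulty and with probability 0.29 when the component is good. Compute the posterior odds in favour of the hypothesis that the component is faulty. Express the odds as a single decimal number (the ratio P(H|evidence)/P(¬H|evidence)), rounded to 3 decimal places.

Posterior odds ≈ 0.134

Prior odds = 0.06/(1−0.06) = 0.063830.
Likelihood ratio for E = 0.61/0.29 = 2.1034.
Posterior odds = prior odds × LR = 0.13426.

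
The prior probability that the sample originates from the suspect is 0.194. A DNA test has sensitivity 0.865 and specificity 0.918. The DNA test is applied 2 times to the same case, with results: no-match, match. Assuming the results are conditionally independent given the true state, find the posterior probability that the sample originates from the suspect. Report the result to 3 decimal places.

With H the event that the sample originates from the suspect, the joint likelihood of the observed sequence is P(data|H) = 0.135·0.865 = 0.11678 and P(data|¬H) = 0.918·0.082 = 0.075276.
Bayes: P(H|data) = 0.194·0.11678 / (0.194·0.11678 + 0.806·0.075276) = 0.022654/0.083327 = 0.2719.

Posterior P(H) ≈ 0.272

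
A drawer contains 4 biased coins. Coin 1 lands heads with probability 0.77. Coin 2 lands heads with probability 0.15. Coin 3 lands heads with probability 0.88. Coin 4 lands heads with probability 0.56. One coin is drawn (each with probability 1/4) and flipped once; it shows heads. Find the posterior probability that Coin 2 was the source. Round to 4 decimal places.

Posterior probability ≈ 0.0636

Tabulate prior·likelihood by source: [1] prior 0.25, lik 0.77, product 0.1925; [2] prior 0.25, lik 0.15, product 0.03750; [3] prior 0.25, lik 0.88, product 0.2200; [4] prior 0.25, lik 0.56, product 0.1400.
Normalizing constant = 0.59000; the posterior for Coin 2 is its product over the sum, 0.03750/0.59000 = 0.0636.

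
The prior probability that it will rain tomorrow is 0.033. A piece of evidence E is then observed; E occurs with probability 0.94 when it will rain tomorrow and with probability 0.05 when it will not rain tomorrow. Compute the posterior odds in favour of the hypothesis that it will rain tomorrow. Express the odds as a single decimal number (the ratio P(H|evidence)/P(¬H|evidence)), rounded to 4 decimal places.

Prior odds = 0.033/(1−0.033) = 0.034126. In log-odds, ln(0.034126) = -3.3777.
Add log likelihood ratio: ln(18.800) = 2.9339.
Posterior log-odds = -0.44383, so posterior odds = exp(-0.44383) = 0.64157.

Posterior odds ≈ 0.6416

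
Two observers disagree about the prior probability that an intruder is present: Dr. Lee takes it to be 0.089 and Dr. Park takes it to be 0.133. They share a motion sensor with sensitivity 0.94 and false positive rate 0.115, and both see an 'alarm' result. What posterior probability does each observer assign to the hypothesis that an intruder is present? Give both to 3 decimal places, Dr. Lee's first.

P('+'|H) = 0.94, P('+'|¬H) = 0.115.
Dr. Lee: numerator 0.94·0.089 = 0.083660; evidence = 0.083660+0.115·0.911 = 0.18843; posterior = 0.444.
Dr. Park: numerator 0.94·0.133 = 0.12502; evidence = 0.12502+0.115·0.867 = 0.22473; posterior = 0.556.

Dr. Lee: 0.444; Dr. Park: 0.556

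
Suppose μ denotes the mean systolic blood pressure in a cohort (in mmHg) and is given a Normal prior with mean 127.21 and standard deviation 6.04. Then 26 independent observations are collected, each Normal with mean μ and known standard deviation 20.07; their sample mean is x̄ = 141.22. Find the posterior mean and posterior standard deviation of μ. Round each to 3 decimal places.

Posterior mean ≈ 137.044; posterior SD ≈ 3.298

Prior precision 1/τ₀² = 1/6.04² = 0.0274111; data precision n/σ² = 26/20.07² = 0.0645474.
Posterior precision = 0.0274111 + 0.0645474 = 0.0919585, giving posterior SD = 1/√0.0919585 = 3.298.
Posterior mean = (0.0274111·127.21 + 0.0645474·141.22) / 0.0919585 = 137.044.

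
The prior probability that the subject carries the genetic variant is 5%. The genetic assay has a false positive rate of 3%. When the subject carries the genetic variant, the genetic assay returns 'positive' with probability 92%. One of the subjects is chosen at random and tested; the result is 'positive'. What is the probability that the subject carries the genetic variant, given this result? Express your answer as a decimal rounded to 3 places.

P(H | E) ≈ 0.617

Write H for 'the subject carries the genetic variant'. Prior odds H:¬H = 0.05/0.95 = 0.052632. For the 'positive' outcome, the likelihood ratio is 0.92/0.03 = 30.667.
Posterior odds = 0.052632 × 30.667 = 1.6140, so P(H|E) = 1.6140/(1+1.6140) = 0.617.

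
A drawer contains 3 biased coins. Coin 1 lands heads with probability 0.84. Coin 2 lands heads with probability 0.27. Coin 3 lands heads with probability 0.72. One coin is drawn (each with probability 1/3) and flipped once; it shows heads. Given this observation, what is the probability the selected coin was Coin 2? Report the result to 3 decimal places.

P(heads|C1) = 0.84; P(heads|C2) = 0.27; P(heads|C3) = 0.72.
Prior × likelihood for each source: 0.333333·0.84=0.2800, 0.333333·0.27=0.09000, 0.333333·0.72=0.2400. Summing gives P(heads) = 0.61000.
P(Coin 2 | heads) = 0.09000 / 0.61000 = 0.148.

Posterior probability ≈ 0.148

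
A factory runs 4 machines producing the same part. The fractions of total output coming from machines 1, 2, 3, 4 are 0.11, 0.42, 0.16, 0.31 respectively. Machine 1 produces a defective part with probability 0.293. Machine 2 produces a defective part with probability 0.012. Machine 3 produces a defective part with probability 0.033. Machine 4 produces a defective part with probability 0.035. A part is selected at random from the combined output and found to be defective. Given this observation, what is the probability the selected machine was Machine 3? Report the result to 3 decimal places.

Posterior probability ≈ 0.099

Tabulate prior·likelihood by source: [1] prior 0.11, lik 0.293, product 0.03223; [2] prior 0.42, lik 0.012, product 0.005040; [3] prior 0.16, lik 0.033, product 0.005280; [4] prior 0.31, lik 0.035, product 0.01085.
Normalizing constant = 0.053400; the posterior for Machine 3 is its product over the sum, 0.005280/0.053400 = 0.099.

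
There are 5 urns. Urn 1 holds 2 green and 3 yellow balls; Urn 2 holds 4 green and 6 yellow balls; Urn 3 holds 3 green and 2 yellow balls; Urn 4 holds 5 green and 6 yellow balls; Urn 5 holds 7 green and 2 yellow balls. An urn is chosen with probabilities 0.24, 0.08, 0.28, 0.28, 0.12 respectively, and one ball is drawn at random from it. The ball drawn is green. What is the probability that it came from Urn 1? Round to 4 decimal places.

Posterior probability ≈ 0.1858

P(green|Urn 1) = 0.4; P(green|Urn 2) = 0.4; P(green|Urn 3) = 0.6; P(green|Urn 4) = 0.4545; P(green|Urn 5) = 0.7778.
Prior × likelihood for each source: 0.24·0.4=0.09600, 0.08·0.4=0.03200, 0.28·0.6=0.1680, 0.28·0.4545=0.1273, 0.12·0.7778=0.09333. Summing gives P(green) = 0.51661.
P(Urn 1 | green) = 0.09600 / 0.51661 = 0.1858.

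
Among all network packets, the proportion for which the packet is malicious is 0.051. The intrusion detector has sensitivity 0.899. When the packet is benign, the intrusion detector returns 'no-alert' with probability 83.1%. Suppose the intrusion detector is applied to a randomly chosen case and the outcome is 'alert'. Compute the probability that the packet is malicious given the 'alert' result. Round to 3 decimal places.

Write H for 'the packet is malicious'. Prior odds H:¬H = 0.051/0.949 = 0.053741. For the 'alert' outcome, the likelihood ratio is 0.899/0.169 = 5.3195.
Posterior odds = 0.053741 × 5.3195 = 0.28588, so P(H|E) = 0.28588/(1+0.28588) = 0.222.

P(H | E) ≈ 0.222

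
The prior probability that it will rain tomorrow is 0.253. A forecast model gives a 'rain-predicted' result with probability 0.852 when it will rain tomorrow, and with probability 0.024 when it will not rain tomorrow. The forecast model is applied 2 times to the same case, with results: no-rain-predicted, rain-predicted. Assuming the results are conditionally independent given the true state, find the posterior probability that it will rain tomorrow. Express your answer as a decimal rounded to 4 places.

Let H be the event that it will rain tomorrow; start with P(H) = 0.253. P('rain-predicted'|H) = 0.852, P('rain-predicted'|¬H) = 0.024.
Update on result 1 ('no-rain-predicted'): P(H) ← 0.148·0.2530 / (0.148·0.2530 + 0.976·0.7470) = 0.037444/0.76652 = 0.0488.
Update on result 2 ('rain-predicted'): P(H) ← 0.852·0.0488 / (0.852·0.0488 + 0.024·0.9512) = 0.041620/0.064447 = 0.6458.

Posterior P(H) ≈ 0.6458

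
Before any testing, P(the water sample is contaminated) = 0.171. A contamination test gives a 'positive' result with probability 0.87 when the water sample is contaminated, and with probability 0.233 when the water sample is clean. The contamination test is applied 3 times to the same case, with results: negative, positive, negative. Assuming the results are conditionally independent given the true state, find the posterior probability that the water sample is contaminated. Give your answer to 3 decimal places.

Let H be the event that the water sample is contaminated; start with P(H) = 0.171. P('positive'|H) = 0.87, P('positive'|¬H) = 0.233.
Update on result 1 ('negative'): P(H) ← 0.13·0.1710 / (0.13·0.1710 + 0.767·0.8290) = 0.022230/0.65807 = 0.0338.
Update on result 2 ('positive'): P(H) ← 0.87·0.0338 / (0.87·0.0338 + 0.233·0.9662) = 0.029389/0.25452 = 0.1155.
Update on result 3 ('negative'): P(H) ← 0.13·0.1155 / (0.13·0.1155 + 0.767·0.8845) = 0.015011/0.69345 = 0.0216.

Posterior P(H) ≈ 0.022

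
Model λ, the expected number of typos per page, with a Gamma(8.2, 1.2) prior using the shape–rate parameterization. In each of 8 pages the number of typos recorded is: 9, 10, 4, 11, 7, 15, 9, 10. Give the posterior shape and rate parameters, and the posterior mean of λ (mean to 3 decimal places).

Posterior: Gamma(shape=83.2, rate=9.2); mean ≈ 9.043

Total count ∑xᵢ = 75 over n = 8 pages.
Gamma is conjugate to the Poisson likelihood: posterior is Gamma(shape = 8.2+75 = 83.2, rate = 1.2+8 = 9.2).
Posterior mean = shape/rate = 83.2/9.2 = 9.043.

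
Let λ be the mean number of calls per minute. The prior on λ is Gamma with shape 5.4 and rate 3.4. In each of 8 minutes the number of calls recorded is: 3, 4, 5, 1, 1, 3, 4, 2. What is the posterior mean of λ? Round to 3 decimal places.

The Poisson likelihood adds the total count to the shape and the number of exposure periods to the rate. Here ∑xᵢ = 23 and n = 8, so shape 5.4→28.4 and rate 3.4→11.4.
Posterior mean = shape/rate = 28.4/11.4 = 2.491.

Posterior mean ≈ 2.491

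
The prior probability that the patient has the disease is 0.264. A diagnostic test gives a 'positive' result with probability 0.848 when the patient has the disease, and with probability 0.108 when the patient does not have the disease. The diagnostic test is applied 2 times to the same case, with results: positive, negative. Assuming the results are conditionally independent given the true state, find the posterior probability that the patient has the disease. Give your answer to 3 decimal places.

With H the event that the patient has the disease, the joint likelihood of the observed sequence is P(data|H) = 0.848·0.152 = 0.12890 and P(data|¬H) = 0.108·0.892 = 0.096336.
Bayes: P(H|data) = 0.264·0.12890 / (0.264·0.12890 + 0.736·0.096336) = 0.034029/0.10493 = 0.3243.

Posterior P(H) ≈ 0.324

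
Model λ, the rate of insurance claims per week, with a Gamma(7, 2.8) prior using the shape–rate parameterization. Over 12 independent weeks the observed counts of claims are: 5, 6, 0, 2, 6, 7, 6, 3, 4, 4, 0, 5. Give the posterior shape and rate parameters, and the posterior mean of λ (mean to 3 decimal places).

Posterior: Gamma(shape=55, rate=14.8); mean ≈ 3.716

The Poisson likelihood adds the total count to the shape and the number of exposure periods to the rate. Here ∑xᵢ = 48 and n = 12, so shape 7→55 and rate 2.8→14.8.
Posterior mean = shape/rate = 55/14.8 = 3.716.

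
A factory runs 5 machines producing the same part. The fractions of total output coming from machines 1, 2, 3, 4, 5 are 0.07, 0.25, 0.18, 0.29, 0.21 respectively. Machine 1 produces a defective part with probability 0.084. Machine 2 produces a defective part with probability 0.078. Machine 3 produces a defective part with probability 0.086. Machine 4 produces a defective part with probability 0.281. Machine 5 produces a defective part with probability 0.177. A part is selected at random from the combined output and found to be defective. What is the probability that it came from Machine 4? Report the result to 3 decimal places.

P(defective|M1) = 0.084; P(defective|M2) = 0.078; P(defective|M3) = 0.086; P(defective|M4) = 0.281; P(defective|M5) = 0.177.
Prior × likelihood for each source: 0.07·0.084=0.005880, 0.25·0.078=0.01950, 0.18·0.086=0.01548, 0.29·0.281=0.08149, 0.21·0.177=0.03717. Summing gives P(defective) = 0.15952.
P(Machine 4 | defective) = 0.08149 / 0.15952 = 0.511.

Posterior probability ≈ 0.511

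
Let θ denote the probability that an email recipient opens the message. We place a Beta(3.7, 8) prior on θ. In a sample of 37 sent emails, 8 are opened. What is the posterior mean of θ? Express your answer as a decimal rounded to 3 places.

Posterior mean ≈ 0.240

Observing 8 successes and 29 failures updates Beta(3.7, 8) by adding the success and failure counts to the two shape parameters: α = 3.7+8 = 11.7, β = 8+29 = 37.
E[θ | data] = 11.7/(11.7+37) = 0.240.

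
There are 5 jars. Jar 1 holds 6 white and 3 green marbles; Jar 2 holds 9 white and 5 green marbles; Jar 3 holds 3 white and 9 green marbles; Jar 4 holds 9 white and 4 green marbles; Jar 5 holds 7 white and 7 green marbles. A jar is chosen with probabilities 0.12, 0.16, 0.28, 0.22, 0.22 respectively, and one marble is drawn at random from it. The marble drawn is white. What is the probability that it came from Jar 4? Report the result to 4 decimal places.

Posterior probability ≈ 0.2956

Tabulate prior·likelihood by source: [1] prior 0.12, lik 0.6667, product 0.08000; [2] prior 0.16, lik 0.6429, product 0.1029; [3] prior 0.28, lik 0.25, product 0.07000; [4] prior 0.22, lik 0.6923, product 0.1523; [5] prior 0.22, lik 0.5, product 0.1100.
Normalizing constant = 0.51516; the posterior for Jar 4 is its product over the sum, 0.1523/0.51516 = 0.2956.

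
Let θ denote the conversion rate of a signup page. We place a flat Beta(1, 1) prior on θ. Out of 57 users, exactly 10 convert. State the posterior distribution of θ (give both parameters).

Posterior: Beta(11, 48)

The binomial likelihood is conjugate to the Beta prior: with 10 successes and 47 failures, the posterior is Beta(1+10, 1+47) = Beta(11, 48).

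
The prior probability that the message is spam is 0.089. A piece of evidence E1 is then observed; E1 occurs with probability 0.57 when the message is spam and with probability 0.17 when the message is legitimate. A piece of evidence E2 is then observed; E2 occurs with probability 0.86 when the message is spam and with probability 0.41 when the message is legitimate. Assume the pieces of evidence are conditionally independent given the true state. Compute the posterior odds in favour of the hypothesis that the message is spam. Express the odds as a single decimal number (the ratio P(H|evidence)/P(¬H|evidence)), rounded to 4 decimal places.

Prior odds = 0.089/(1−0.089) = 0.097695.
Likelihood ratio for E1 = 0.57/0.17 = 3.3529.
Likelihood ratio for E2 = 0.86/0.41 = 2.0976.
Posterior odds = prior odds × LR₁ × LR₂ = 0.68709.

Posterior odds ≈ 0.6871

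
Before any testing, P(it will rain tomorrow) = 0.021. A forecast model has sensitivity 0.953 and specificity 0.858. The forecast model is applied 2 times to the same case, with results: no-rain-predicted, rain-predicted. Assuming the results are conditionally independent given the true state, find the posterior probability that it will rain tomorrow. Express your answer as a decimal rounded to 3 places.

With H the event that it will rain tomorrow, the joint likelihood of the observed sequence is P(data|H) = 0.047·0.953 = 0.044791 and P(data|¬H) = 0.858·0.142 = 0.12184.
Bayes: P(H|data) = 0.021·0.044791 / (0.021·0.044791 + 0.979·0.12184) = 0.00094061/0.12022 = 0.0078.

Posterior P(H) ≈ 0.008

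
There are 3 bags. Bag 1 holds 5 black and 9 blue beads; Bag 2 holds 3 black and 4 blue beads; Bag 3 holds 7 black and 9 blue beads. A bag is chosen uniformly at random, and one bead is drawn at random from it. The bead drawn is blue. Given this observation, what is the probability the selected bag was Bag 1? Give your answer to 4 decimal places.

Posterior probability ≈ 0.3618

P(blue|Bag 1) = 0.6429; P(blue|Bag 2) = 0.5714; P(blue|Bag 3) = 0.5625.
Prior × likelihood for each source: 0.333333·0.6429=0.2143, 0.333333·0.5714=0.1905, 0.333333·0.5625=0.1875. Summing gives P(blue) = 0.59226.
P(Bag 1 | blue) = 0.2143 / 0.59226 = 0.3618.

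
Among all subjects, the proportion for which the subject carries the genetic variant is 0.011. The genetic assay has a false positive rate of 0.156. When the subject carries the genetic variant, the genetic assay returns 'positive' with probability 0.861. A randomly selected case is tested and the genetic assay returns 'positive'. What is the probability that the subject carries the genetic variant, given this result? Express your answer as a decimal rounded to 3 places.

P(H | E) ≈ 0.058

Let H be the event that the subject carries the genetic variant. P(H) = 0.011, so P(¬H) = 0.989. With E the 'positive' result, P(E|H) = 0.861 and P(E|¬H) = 0.156.
P(E) = 0.861·0.011 + 0.156·0.989 = 0.0094710 + 0.15428 = 0.16376.
By Bayes' theorem, P(H|E) = 0.0094710 / 0.16376 = 0.058.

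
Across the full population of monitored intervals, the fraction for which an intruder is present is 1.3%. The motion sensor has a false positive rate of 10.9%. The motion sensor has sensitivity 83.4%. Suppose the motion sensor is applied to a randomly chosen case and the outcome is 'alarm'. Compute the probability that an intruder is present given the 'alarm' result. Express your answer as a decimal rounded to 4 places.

P(H | E) ≈ 0.0916

Let H be the event that an intruder is present. P(H) = 0.013, so P(¬H) = 0.987. With E the 'alarm' result, P(E|H) = 0.834 and P(E|¬H) = 0.109.
P(E) = 0.834·0.013 + 0.109·0.987 = 0.010842 + 0.10758 = 0.11843.
By Bayes' theorem, P(H|E) = 0.010842 / 0.11843 = 0.0916.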